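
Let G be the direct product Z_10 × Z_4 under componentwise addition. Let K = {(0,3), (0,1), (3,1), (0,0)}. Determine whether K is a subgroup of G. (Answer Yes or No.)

(3,1) ∈ K but its inverse (7,3) ∉ K, so K is not a subgroup.

No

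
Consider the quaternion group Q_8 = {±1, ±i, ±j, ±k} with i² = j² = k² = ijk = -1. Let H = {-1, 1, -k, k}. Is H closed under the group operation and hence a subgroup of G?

|H| = 4 divides |G| = 8, consistent with Lagrange.
H contains the identity, every element's inverse is in H, and H is closed under ·: it is a subgroup.
In fact H = ⟨-k⟩.

Yes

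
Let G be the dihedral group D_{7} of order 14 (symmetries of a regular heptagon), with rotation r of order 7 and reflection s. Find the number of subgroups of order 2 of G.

7

|G| = 14 and 2 | 14, so subgroups of order 2 are possible by Lagrange.
The subgroups of order 2 are: {e, r^2s}; {e, r^3s}; {e, r^4s}; {e, r^5s}; … (7 in all).
So G has 7 subgroups of order 2.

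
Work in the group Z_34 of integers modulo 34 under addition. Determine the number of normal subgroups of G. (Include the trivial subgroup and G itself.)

4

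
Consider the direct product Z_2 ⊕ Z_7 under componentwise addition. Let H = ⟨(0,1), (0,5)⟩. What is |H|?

7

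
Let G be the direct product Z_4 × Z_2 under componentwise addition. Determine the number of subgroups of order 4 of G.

|G| = 8 and 4 | 8, so subgroups of order 4 are possible by Lagrange.
The subgroups of order 4 are: {(0,0), (0,1), (2,0), (2,1)}; {(0,0), (1,0), (2,0), (3,0)}; {(0,0), (1,1), (2,0), (3,1)}.
So G has 3 subgroups of order 4.

3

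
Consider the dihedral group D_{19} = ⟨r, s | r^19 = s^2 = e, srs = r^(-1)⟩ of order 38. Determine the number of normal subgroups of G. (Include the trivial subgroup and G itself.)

G has 22 subgroups. Checking conjugation-invariance by order — order 1: 1/1 normal; order 2: 0/19 normal; order 19: 1/1 normal; order 38: 1/1 normal.
Total normal subgroups: 3.

3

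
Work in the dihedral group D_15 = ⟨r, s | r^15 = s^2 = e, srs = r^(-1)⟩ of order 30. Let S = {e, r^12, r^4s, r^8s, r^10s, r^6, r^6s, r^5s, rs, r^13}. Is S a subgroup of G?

No

r^12 ∈ S but its inverse r^3 ∉ S, so S is not a subgroup.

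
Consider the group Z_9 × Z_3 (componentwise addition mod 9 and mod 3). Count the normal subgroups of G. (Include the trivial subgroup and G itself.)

G is abelian, so every subgroup is normal.
G has 10 subgroups in total, hence 10 normal subgroups.

10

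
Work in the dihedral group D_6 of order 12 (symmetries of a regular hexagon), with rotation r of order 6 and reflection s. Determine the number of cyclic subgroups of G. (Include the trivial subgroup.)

Each element a generates a cyclic subgroup ⟨a⟩; distinct elements may generate the same one (a cyclic group of order d has φ(d) generators).
Cyclic subgroups by order — order 1: 1; order 2: 7; order 3: 1; order 6: 1.
Total: 10.

10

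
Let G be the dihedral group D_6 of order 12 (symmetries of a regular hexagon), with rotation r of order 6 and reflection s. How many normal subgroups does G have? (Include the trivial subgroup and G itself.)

7

G has 16 subgroups. Checking conjugation-invariance by order — order 1: 1/1 normal; order 2: 1/7 normal; order 3: 1/1 normal; order 4: 0/3 normal; order 6: 3/3 normal; order 12: 1/1 normal.
Total normal subgroups: 7.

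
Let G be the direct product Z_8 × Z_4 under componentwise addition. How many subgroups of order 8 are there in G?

7

|G| = 32 and 8 | 32, so subgroups of order 8 are possible by Lagrange.
The subgroups of order 8 are: {(0,0), (0,1), (0,2), (0,3), (4,0), (4,1), (4,2), (4,3)}; {(0,0), (0,2), (2,0), (2,2), (4,0), (4,2), (6,0), (6,2)}; {(0,0), (0,2), (2,1), (2,3), (4,0), (4,2), (6,1), (6,3)}; {(0,0), (1,0), (2,0), (3,0), (4,0), (5,0), (6,0), (7,0)}; … (7 in all).
So G has 7 subgroups of order 8.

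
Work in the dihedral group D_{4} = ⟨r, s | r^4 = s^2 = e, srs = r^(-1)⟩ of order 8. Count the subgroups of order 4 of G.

|G| = 8 and 4 | 8, so subgroups of order 4 are possible by Lagrange.
The subgroups of order 4 are: {e, r, r^2, r^3}; {e, r^2, s, r^2s}; {e, r^2, rs, r^3s}.
So G has 3 subgroups of order 4.

3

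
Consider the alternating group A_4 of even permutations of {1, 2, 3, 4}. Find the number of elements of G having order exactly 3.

The elements of order 3 are: (2 3 4), (2 4 3), (1 2 3), (1 2 4), (1 3 2), (1 3 4), (1 4 2), (1 4 3).
That's 8.

8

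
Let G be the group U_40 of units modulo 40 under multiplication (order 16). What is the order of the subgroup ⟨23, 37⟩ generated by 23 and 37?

|⟨23⟩| = 4 and |⟨37⟩| = 4, so |H| is a multiple of lcm(4, 4) = 4 and divides |G| = 16.
Closing under the operation: H = {1, 7, 9, 11, 13, 19, 23, 37}, so |H| = 8.

8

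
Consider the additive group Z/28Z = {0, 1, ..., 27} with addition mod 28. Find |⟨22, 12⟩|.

14

|⟨22⟩| = 14 and |⟨12⟩| = 7, so |H| is a multiple of lcm(14, 7) = 14 and divides |G| = 28.
Closing under the operation: H = {0, 2, 4, 6, 8, 10, 12, 14, 16, 18, 20, 22, 24, 26}, so |H| = 14.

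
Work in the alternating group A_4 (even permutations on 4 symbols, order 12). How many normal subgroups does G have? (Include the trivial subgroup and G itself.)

3

G has 10 subgroups. Checking conjugation-invariance by order — order 1: 1/1 normal; order 2: 0/3 normal; order 3: 0/4 normal; order 4: 1/1 normal; order 12: 1/1 normal.
Total normal subgroups: 3.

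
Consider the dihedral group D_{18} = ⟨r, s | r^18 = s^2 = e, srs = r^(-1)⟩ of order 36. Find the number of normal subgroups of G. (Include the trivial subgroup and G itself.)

9

G has 45 subgroups. Checking conjugation-invariance by order — order 1: 1/1 normal; order 2: 1/19 normal; order 3: 1/1 normal; order 4: 0/9 normal; order 6: 1/7 normal; order 9: 1/1 normal; order 12: 0/3 normal; order 18: 3/3 normal; order 36: 1/1 normal.
Total normal subgroups: 9.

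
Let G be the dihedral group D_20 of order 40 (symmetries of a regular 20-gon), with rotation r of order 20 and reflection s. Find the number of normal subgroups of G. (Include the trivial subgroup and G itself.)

G has 48 subgroups. Checking conjugation-invariance by order — order 1: 1/1 normal; order 2: 1/21 normal; order 4: 1/11 normal; order 5: 1/1 normal; order 8: 0/5 normal; order 10: 1/5 normal; order 20: 3/3 normal; order 40: 1/1 normal.
Total normal subgroups: 9.

9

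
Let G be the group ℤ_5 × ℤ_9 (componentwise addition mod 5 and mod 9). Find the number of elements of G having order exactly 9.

6

An element (a,b) has order lcm(ord(a), ord(b)); count pairs with lcm equal to 9.
Enumerating gives 6 such elements.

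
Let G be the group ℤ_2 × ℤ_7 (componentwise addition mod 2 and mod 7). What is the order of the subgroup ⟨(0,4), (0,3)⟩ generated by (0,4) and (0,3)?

7

|⟨(0,4)⟩| = 7 and |⟨(0,3)⟩| = 7, so |H| is a multiple of lcm(7, 7) = 7 and divides |G| = 14.
Closing under the operation: H = {(0,0), (0,1), (0,2), (0,3), (0,4), (0,5), (0,6)}, so |H| = 7.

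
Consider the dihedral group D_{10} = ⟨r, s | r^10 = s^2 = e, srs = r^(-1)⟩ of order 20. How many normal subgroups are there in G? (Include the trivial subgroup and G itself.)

G has 22 subgroups. Checking conjugation-invariance by order — order 1: 1/1 normal; order 2: 1/11 normal; order 4: 0/5 normal; order 5: 1/1 normal; order 10: 3/3 normal; order 20: 1/1 normal.
Total normal subgroups: 7.

7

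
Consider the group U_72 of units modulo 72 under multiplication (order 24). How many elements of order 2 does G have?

The elements of order 2 are: 17, 19, 35, 37, 53, 55, 71.
That's 7.

7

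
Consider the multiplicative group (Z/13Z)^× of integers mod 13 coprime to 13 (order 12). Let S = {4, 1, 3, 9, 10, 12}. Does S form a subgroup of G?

Yes

|S| = 6 divides |G| = 12, consistent with Lagrange.
S contains the identity, every element's inverse is in S, and S is closed under ·: it is a subgroup.
In fact S = ⟨4⟩.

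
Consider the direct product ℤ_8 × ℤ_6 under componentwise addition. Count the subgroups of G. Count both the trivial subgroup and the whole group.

22

|G| = 48, so by Lagrange every subgroup order divides 48. Divisors: 1, 2, 3, 4, 6, 8, 12, 16, 24, 48.
Subgroups by order — order 1: 1; order 2: 3; order 3: 1; order 4: 3; order 6: 3; order 8: 3; order 12: 3; order 16: 1; order 24: 3; order 48: 1.
Total: 1 + 3 + 1 + 3 + 3 + 3 + 3 + 1 + 3 + 1 = 22.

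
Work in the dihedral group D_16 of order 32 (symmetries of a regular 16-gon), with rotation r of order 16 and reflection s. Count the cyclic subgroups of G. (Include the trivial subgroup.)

A cyclic subgroup of order d is generated by each of its φ(d) elements of order d, so the cyclic subgroups of order d number (#elements of order d)/φ(d).
Cyclic subgroups by order — order 1: 1; order 2: 17; order 4: 1; order 8: 1; order 16: 1.
Total: 21.

21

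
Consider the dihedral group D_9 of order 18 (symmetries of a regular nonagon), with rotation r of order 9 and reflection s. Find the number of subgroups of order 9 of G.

1

|G| = 18 and 9 | 18, so subgroups of order 9 are possible by Lagrange.
The subgroups of order 9 are: {e, r, r^2, r^3, r^4, r^5, r^6, r^7, r^8}.
So G has 1 subgroup of order 9.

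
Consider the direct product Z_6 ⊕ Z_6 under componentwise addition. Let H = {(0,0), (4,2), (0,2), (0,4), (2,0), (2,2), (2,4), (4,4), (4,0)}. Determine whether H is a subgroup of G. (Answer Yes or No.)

Yes

|H| = 9 divides |G| = 36, consistent with Lagrange.
H contains the identity, every element's inverse is in H, and H is closed under +: it is a subgroup.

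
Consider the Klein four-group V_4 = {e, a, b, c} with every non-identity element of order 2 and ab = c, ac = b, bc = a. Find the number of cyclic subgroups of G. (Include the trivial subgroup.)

Each element a generates a cyclic subgroup ⟨a⟩; distinct elements may generate the same one (a cyclic group of order d has φ(d) generators).
Cyclic subgroups by order — order 1: 1; order 2: 3.
Total: 4.

4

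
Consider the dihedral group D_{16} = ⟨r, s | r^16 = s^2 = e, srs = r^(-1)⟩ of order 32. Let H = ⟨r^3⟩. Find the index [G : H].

|⟨r^3⟩| = 16 and |G| = 32.
By Lagrange, [G : H] = |G|/|H| = 32/16 = 2.

2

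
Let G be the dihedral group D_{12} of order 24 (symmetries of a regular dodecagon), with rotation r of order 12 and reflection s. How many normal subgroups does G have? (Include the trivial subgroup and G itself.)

G has 34 subgroups. Checking conjugation-invariance by order — order 1: 1/1 normal; order 2: 1/13 normal; order 3: 1/1 normal; order 4: 1/7 normal; order 6: 1/5 normal; order 8: 0/3 normal; order 12: 3/3 normal; order 24: 1/1 normal.
Total normal subgroups: 9.

9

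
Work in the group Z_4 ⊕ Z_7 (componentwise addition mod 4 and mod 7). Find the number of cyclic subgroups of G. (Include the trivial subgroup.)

Group the elements of G by the cyclic subgroup they generate; each cyclic subgroup of order d accounts for φ(d) elements.
Cyclic subgroups by order — order 1: 1; order 2: 1; order 4: 1; order 7: 1; order 14: 1; order 28: 1.
Total: 6.

6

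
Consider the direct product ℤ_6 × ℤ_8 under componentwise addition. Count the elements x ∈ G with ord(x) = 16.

0

An element (a,b) has order lcm(ord(a), ord(b)); count pairs with lcm equal to 16.
Enumerating gives 0 such elements.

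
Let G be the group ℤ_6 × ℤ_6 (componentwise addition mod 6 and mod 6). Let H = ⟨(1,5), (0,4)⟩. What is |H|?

18

|⟨(1,5)⟩| = 6 and |⟨(0,4)⟩| = 3, so |H| is a multiple of lcm(6, 3) = 6 and divides |G| = 36.
Closing under the operation: H = {(0,0), (0,2), (0,4), (1,1), (1,3), (1,5), (2,0), (2,2), (2,4), (3,1), (3,3), (3,5), (4,0), (4,2), (4,4), (5,1), (5,3), (5,5)}, so |H| = 18.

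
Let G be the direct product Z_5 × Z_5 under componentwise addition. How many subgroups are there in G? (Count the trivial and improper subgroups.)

|G| = 25, so by Lagrange every subgroup order divides 25. Divisors: 1, 5, 25.
Subgroups by order — order 1: 1; order 5: 6; order 25: 1.
Total: 1 + 6 + 1 = 8.

8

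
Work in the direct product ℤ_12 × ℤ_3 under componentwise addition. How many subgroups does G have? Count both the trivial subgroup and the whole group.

18

|G| = 36, so by Lagrange every subgroup order divides 36. Divisors: 1, 2, 3, 4, 6, 9, 12, 18, 36.
Subgroups by order — order 1: 1; order 2: 1; order 3: 4; order 4: 1; order 6: 4; order 9: 1; order 12: 4; order 18: 1; order 36: 1.
Total: 1 + 1 + 4 + 1 + 4 + 1 + 4 + 1 + 1 = 18.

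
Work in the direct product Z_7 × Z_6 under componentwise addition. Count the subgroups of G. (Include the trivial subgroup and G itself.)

|G| = 42, so by Lagrange every subgroup order divides 42. Divisors: 1, 2, 3, 6, 7, 14, 21, 42.
Subgroups by order — order 1: 1; order 2: 1; order 3: 1; order 6: 1; order 7: 1; order 14: 1; order 21: 1; order 42: 1.
Total: 1 + 1 + 1 + 1 + 1 + 1 + 1 + 1 = 8.

8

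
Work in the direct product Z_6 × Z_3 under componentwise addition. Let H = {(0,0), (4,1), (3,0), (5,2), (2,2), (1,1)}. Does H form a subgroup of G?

|H| = 6 divides |G| = 18, consistent with Lagrange.
H contains the identity, every element's inverse is in H, and H is closed under +: it is a subgroup.
In fact H = ⟨(5,2)⟩.

Yes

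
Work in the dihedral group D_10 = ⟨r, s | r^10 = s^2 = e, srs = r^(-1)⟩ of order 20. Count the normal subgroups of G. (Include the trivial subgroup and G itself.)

7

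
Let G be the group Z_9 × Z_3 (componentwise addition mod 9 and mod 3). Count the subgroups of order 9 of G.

4

|G| = 27 and 9 | 27, so subgroups of order 9 are possible by Lagrange.
The subgroups of order 9 are: {(0,0), (0,1), (0,2), (3,0), (3,1), (3,2), (6,0), (6,1), (6,2)}; {(0,0), (1,0), (2,0), (3,0), (4,0), (5,0), (6,0), (7,0), (8,0)}; {(0,0), (1,1), (2,2), (3,0), (4,1), (5,2), (6,0), (7,1), (8,2)}; {(0,0), (1,2), (2,1), (3,0), (4,2), (5,1), (6,0), (7,2), (8,1)}.
So G has 4 subgroups of order 9.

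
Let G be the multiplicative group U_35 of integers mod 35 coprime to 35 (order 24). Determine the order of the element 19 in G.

6

Compute successive powers of 19 mod 35: 19, 11, 34, 16, 24, 1; 19^6 ≡ 1 (mod 35).
So |⟨19⟩| = 6.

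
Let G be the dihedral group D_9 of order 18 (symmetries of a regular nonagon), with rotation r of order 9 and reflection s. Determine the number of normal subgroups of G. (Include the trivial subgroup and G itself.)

4

G has 16 subgroups. Checking conjugation-invariance by order — order 1: 1/1 normal; order 2: 0/9 normal; order 3: 1/1 normal; order 6: 0/3 normal; order 9: 1/1 normal; order 18: 1/1 normal.
Total normal subgroups: 4.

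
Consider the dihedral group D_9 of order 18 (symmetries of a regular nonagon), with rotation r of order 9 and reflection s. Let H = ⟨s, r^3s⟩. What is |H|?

|⟨s⟩| = 2 and |⟨r^3s⟩| = 2, so |H| is a multiple of lcm(2, 2) = 2 and divides |G| = 18.
Closing under the operation: H = {e, r^3, r^6, s, r^3s, r^6s}, so |H| = 6.

6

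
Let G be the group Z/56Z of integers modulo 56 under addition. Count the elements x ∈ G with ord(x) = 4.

2

In a cyclic group of order 56, the number of elements of order d (for d | 56) is φ(d).
φ(4) = 2.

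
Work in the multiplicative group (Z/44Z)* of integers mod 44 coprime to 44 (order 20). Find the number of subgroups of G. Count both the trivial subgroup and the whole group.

10

|G| = 20, so by Lagrange every subgroup order divides 20. Divisors: 1, 2, 4, 5, 10, 20.
Subgroups by order — order 1: 1; order 2: 3; order 4: 1; order 5: 1; order 10: 3; order 20: 1.
Total: 1 + 3 + 1 + 1 + 3 + 1 = 10.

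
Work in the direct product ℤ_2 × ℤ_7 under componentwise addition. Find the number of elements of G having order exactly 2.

An element (a,b) has order lcm(ord(a), ord(b)); count pairs with lcm equal to 2.
Enumerating gives 1 such elements.

1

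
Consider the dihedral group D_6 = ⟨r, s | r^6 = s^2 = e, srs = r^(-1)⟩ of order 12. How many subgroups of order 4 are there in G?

3

|G| = 12 and 4 | 12, so subgroups of order 4 are possible by Lagrange.
The subgroups of order 4 are: {e, r^3, r^2s, r^5s}; {e, r^3, s, r^3s}; {e, r^3, rs, r^4s}.
So G has 3 subgroups of order 4.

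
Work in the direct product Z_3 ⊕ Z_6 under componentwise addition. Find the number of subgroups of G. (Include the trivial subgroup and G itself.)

12

|G| = 18, so by Lagrange every subgroup order divides 18. Divisors: 1, 2, 3, 6, 9, 18.
Subgroups by order — order 1: 1; order 2: 1; order 3: 4; order 6: 4; order 9: 1; order 18: 1.
Total: 1 + 1 + 4 + 4 + 1 + 1 = 12.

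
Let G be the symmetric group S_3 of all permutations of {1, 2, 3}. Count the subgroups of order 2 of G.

3

|G| = 6 and 2 | 6, so subgroups of order 2 are possible by Lagrange.
The subgroups of order 2 are: {e, (1 2)}; {e, (1 3)}; {e, (2 3)}.
So G has 3 subgroups of order 2.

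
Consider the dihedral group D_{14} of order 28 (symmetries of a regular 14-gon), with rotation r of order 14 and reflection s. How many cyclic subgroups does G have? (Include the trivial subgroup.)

18

Each element a generates a cyclic subgroup ⟨a⟩; distinct elements may generate the same one (a cyclic group of order d has φ(d) generators).
Cyclic subgroups by order — order 1: 1; order 2: 15; order 7: 1; order 14: 1.
Total: 18.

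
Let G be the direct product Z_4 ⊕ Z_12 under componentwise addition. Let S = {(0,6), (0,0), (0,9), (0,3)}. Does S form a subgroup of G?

Yes

|S| = 4 divides |G| = 48, consistent with Lagrange.
S contains the identity, every element's inverse is in S, and S is closed under +: it is a subgroup.
In fact S = ⟨(0,3)⟩.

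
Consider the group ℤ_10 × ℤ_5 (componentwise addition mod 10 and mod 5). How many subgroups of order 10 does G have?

6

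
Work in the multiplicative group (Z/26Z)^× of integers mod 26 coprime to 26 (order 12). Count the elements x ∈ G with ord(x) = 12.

4

The elements of order 12 are: 7, 11, 15, 19.
That's 4.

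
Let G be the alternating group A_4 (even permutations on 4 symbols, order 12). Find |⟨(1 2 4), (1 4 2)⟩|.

3

|⟨(1 2 4)⟩| = 3 and |⟨(1 4 2)⟩| = 3, so |H| is a multiple of lcm(3, 3) = 3 and divides |G| = 12.
Closing under the operation: H = {e, (1 2 4), (1 4 2)}, so |H| = 3.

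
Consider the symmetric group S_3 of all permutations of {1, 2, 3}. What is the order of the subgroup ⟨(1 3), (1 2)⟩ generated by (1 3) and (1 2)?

|⟨(1 3)⟩| = 2 and |⟨(1 2)⟩| = 2, so |H| is a multiple of lcm(2, 2) = 2 and divides |G| = 6.
Closing {(1 3), (1 2)} under the group operation gives all of G, so |H| = 6.

6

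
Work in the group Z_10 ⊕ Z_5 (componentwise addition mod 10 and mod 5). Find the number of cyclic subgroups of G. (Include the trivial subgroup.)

Each element a generates a cyclic subgroup ⟨a⟩; distinct elements may generate the same one (a cyclic group of order d has φ(d) generators).
Cyclic subgroups by order — order 1: 1; order 2: 1; order 5: 6; order 10: 6.
Total: 14.

14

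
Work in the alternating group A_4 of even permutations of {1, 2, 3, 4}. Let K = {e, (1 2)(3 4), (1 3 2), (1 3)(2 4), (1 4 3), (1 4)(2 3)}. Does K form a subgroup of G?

(1 3 2) ∈ K but its inverse (1 2 3) ∉ K, so K is not a subgroup.

No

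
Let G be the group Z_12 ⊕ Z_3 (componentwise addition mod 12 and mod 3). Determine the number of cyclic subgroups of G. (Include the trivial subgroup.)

Group the elements of G by the cyclic subgroup they generate; each cyclic subgroup of order d accounts for φ(d) elements.
Cyclic subgroups by order — order 1: 1; order 2: 1; order 3: 4; order 4: 1; order 6: 4; order 12: 4.
Total: 15.

15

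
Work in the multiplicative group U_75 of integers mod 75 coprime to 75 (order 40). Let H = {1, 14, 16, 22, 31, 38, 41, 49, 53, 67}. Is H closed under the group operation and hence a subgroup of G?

67 ∈ H but its inverse 28 ∉ H, so H is not a subgroup.

No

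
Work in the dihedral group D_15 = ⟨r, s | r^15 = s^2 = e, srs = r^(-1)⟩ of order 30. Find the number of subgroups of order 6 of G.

5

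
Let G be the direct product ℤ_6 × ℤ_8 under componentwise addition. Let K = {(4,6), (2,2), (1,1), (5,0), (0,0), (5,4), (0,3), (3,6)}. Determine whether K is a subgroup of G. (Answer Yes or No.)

(0,3) ∈ K but its inverse (0,5) ∉ K, so K is not a subgroup.

No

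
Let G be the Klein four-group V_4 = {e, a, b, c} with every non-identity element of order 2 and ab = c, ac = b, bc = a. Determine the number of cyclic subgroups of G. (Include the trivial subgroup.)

Each element a generates a cyclic subgroup ⟨a⟩; distinct elements may generate the same one (a cyclic group of order d has φ(d) generators).
Cyclic subgroups by order — order 1: 1; order 2: 3.
Total: 4.

4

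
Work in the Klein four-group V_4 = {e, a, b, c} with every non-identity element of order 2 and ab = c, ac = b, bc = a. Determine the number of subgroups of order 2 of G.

|G| = 4 and 2 | 4, so subgroups of order 2 are possible by Lagrange.
The subgroups of order 2 are: {e, a}; {e, b}; {e, c}.
So G has 3 subgroups of order 2.

3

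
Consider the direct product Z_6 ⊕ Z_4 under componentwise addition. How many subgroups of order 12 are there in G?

3

|G| = 24 and 12 | 24, so subgroups of order 12 are possible by Lagrange.
The subgroups of order 12 are: {(0,0), (0,1), (0,2), (0,3), (2,0), (2,1), (2,2), (2,3), (4,0), (4,1), (4,2), (4,3)}; {(0,0), (0,2), (1,0), (1,2), (2,0), (2,2), (3,0), (3,2), (4,0), (4,2), (5,0), (5,2)}; {(0,0), (0,2), (1,1), (1,3), (2,0), (2,2), (3,1), (3,3), (4,0), (4,2), (5,1), (5,3)}.
So G has 3 subgroups of order 12.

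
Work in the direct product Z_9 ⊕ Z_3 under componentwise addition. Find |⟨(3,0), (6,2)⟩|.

|⟨(3,0)⟩| = 3 and |⟨(6,2)⟩| = 3, so |H| is a multiple of lcm(3, 3) = 3 and divides |G| = 27.
Closing under the operation: H = {(0,0), (0,1), (0,2), (3,0), (3,1), (3,2), (6,0), (6,1), (6,2)}, so |H| = 9.

9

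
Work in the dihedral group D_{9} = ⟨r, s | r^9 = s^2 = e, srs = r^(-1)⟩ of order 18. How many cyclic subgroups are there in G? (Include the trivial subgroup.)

12

Each element a generates a cyclic subgroup ⟨a⟩; distinct elements may generate the same one (a cyclic group of order d has φ(d) generators).
Cyclic subgroups by order — order 1: 1; order 2: 9; order 3: 1; order 9: 1.
Total: 12.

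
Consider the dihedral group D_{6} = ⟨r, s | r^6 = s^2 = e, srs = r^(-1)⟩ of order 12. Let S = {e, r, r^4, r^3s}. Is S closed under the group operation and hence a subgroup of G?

r ∈ S but its inverse r^5 ∉ S, so S is not a subgroup.

No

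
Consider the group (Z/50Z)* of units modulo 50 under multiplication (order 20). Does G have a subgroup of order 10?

10 | 20. A subgroup of order 10 is {1, 9, 11, 19, 21, 29, 31, 39, 41, 49}.

Yes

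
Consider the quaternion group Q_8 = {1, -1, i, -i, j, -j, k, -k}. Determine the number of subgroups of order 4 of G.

3

|G| = 8 and 4 | 8, so subgroups of order 4 are possible by Lagrange.
The subgroups of order 4 are: {1, -1, i, -i}; {1, -1, j, -j}; {1, -1, k, -k}.
So G has 3 subgroups of order 4.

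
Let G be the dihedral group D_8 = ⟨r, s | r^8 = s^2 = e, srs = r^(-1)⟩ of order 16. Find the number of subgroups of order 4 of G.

5

|G| = 16 and 4 | 16, so subgroups of order 4 are possible by Lagrange.
The subgroups of order 4 are: {e, r^2, r^4, r^6}; {e, r^4, r^2s, r^6s}; {e, r^4, r^3s, r^7s}; {e, r^4, s, r^4s}; … (5 in all).
So G has 5 subgroups of order 4.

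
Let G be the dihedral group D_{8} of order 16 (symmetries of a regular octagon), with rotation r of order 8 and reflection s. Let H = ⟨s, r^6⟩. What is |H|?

|⟨s⟩| = 2 and |⟨r^6⟩| = 4, so |H| is a multiple of lcm(2, 4) = 4 and divides |G| = 16.
Closing under the operation: H = {e, r^2, r^4, r^6, s, r^2s, r^4s, r^6s}, so |H| = 8.

8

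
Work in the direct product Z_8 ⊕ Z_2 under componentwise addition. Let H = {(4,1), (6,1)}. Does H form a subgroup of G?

The identity (0,0) ∉ H, so H is not a subgroup.

No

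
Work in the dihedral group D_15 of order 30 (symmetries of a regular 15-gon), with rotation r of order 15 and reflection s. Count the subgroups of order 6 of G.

5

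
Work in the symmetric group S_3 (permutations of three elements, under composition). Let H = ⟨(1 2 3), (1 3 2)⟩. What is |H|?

3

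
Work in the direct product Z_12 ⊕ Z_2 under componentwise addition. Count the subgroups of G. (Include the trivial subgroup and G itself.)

|G| = 24, so by Lagrange every subgroup order divides 24. Divisors: 1, 2, 3, 4, 6, 8, 12, 24.
Subgroups by order — order 1: 1; order 2: 3; order 3: 1; order 4: 3; order 6: 3; order 8: 1; order 12: 3; order 24: 1.
Total: 1 + 3 + 1 + 3 + 3 + 1 + 3 + 1 = 16.

16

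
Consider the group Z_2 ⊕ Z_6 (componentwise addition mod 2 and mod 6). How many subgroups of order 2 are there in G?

|G| = 12 and 2 | 12, so subgroups of order 2 are possible by Lagrange.
The subgroups of order 2 are: {(0,0), (0,3)}; {(0,0), (1,0)}; {(0,0), (1,3)}.
So G has 3 subgroups of order 2.

3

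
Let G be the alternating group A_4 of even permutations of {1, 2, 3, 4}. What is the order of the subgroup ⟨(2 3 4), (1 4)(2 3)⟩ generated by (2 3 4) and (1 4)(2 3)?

12

|⟨(2 3 4)⟩| = 3 and |⟨(1 4)(2 3)⟩| = 2, so |H| is a multiple of lcm(3, 2) = 6 and divides |G| = 12.
Closing {(2 3 4), (1 4)(2 3)} under the group operation gives all of G, so |H| = 12.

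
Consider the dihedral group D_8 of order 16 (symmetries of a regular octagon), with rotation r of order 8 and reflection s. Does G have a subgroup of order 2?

2 | 16. A subgroup of order 2 is {e, r^2s}.

Yes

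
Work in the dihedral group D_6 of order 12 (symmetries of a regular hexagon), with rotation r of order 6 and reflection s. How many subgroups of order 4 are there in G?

3

|G| = 12 and 4 | 12, so subgroups of order 4 are possible by Lagrange.
The subgroups of order 4 are: {e, r^3, r^2s, r^5s}; {e, r^3, s, r^3s}; {e, r^3, rs, r^4s}.
So G has 3 subgroups of order 4.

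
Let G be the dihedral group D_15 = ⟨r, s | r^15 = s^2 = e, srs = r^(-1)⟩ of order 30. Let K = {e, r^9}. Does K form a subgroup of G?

r^9 ∈ K but its inverse r^6 ∉ K, so K is not a subgroup.

No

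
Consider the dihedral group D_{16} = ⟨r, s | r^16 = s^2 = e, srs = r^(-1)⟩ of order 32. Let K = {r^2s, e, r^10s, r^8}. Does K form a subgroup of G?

|K| = 4 divides |G| = 32, consistent with Lagrange.
K contains the identity, every element's inverse is in K, and K is closed under ·: it is a subgroup.

Yes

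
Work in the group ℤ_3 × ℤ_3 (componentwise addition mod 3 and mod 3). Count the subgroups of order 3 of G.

|G| = 9 and 3 | 9, so subgroups of order 3 are possible by Lagrange.
The subgroups of order 3 are: {(0,0), (0,1), (0,2)}; {(0,0), (1,0), (2,0)}; {(0,0), (1,1), (2,2)}; {(0,0), (1,2), (2,1)}.
So G has 4 subgroups of order 3.

4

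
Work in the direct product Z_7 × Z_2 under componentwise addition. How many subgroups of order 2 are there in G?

1

|G| = 14 and 2 | 14, so subgroups of order 2 are possible by Lagrange.
The subgroups of order 2 are: {(0,0), (0,1)}.
So G has 1 subgroup of order 2.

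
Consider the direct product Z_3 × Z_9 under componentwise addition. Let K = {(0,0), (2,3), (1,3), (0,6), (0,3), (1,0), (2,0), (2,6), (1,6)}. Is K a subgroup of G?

Yes

|K| = 9 divides |G| = 27, consistent with Lagrange.
K contains the identity, every element's inverse is in K, and K is closed under +: it is a subgroup.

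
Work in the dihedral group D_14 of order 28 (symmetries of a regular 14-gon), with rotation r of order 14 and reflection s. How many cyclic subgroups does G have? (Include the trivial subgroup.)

Each element a generates a cyclic subgroup ⟨a⟩; distinct elements may generate the same one (a cyclic group of order d has φ(d) generators).
Cyclic subgroups by order — order 1: 1; order 2: 15; order 7: 1; order 14: 1.
Total: 18.

18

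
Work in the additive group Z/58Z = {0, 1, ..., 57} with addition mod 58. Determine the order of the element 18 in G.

In Z/58Z, the order of an element a is n/gcd(a, n).
gcd(18, 58) = 2, so |⟨18⟩| = 58/2 = 29.

29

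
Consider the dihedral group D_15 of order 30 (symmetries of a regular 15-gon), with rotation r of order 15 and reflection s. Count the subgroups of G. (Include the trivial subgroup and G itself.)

28

|G| = 30, so by Lagrange every subgroup order divides 30. Divisors: 1, 2, 3, 5, 6, 10, 15, 30.
Subgroups by order — order 1: 1; order 2: 15; order 3: 1; order 5: 1; order 6: 5; order 10: 3; order 15: 1; order 30: 1.
Total: 1 + 15 + 1 + 1 + 5 + 3 + 1 + 1 = 28.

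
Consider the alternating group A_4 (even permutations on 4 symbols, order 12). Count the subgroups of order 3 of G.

|G| = 12 and 3 | 12, so subgroups of order 3 are possible by Lagrange.
The subgroups of order 3 are: {e, (1 2 3), (1 3 2)}; {e, (1 2 4), (1 4 2)}; {e, (1 3 4), (1 4 3)}; {e, (2 3 4), (2 4 3)}.
So G has 4 subgroups of order 3.

4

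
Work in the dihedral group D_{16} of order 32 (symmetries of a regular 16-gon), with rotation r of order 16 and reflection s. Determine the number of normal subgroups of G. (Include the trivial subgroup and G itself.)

8

G has 36 subgroups. Checking conjugation-invariance by order — order 1: 1/1 normal; order 2: 1/17 normal; order 4: 1/9 normal; order 8: 1/5 normal; order 16: 3/3 normal; order 32: 1/1 normal.
Total normal subgroups: 8.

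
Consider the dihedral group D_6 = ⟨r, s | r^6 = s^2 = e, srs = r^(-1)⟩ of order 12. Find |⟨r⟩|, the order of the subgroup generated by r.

6

Computing powers of r: the smallest k with (r)^k = e is k = 6.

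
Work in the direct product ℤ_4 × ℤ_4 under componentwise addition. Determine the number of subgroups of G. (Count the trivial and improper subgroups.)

15

|G| = 16, so by Lagrange every subgroup order divides 16. Divisors: 1, 2, 4, 8, 16.
Subgroups by order — order 1: 1; order 2: 3; order 4: 7; order 8: 3; order 16: 1.
Total: 1 + 3 + 7 + 3 + 1 = 15.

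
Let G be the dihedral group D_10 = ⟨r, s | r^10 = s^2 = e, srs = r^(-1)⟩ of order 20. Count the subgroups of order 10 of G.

3

|G| = 20 and 10 | 20, so subgroups of order 10 are possible by Lagrange.
The subgroups of order 10 are: {e, r, r^2, r^3, r^4, r^5, r^6, r^7, r^8, r^9}; {e, r^2, r^4, r^6, r^8, s, r^2s, r^4s, r^6s, r^8s}; {e, r^2, r^4, r^6, r^8, rs, r^3s, r^5s, r^7s, r^9s}.
So G has 3 subgroups of order 10.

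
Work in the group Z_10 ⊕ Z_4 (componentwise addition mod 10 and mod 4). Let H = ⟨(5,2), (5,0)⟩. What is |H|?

4

|⟨(5,2)⟩| = 2 and |⟨(5,0)⟩| = 2, so |H| is a multiple of lcm(2, 2) = 2 and divides |G| = 40.
Closing under the operation: H = {(0,0), (0,2), (5,0), (5,2)}, so |H| = 4.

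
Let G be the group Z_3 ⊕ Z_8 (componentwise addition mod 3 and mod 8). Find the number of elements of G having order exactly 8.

An element (a,b) has order lcm(ord(a), ord(b)); count pairs with lcm equal to 8.
Enumerating gives 4 such elements.

4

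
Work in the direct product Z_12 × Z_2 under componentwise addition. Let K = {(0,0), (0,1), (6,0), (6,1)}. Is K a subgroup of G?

Yes

|K| = 4 divides |G| = 24, consistent with Lagrange.
K contains the identity, every element's inverse is in K, and K is closed under +: it is a subgroup.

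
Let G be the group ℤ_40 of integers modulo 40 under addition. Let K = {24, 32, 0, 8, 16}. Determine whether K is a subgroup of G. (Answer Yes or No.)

|K| = 5 divides |G| = 40, consistent with Lagrange.
K contains the identity, every element's inverse is in K, and K is closed under +: it is a subgroup.
In fact K = ⟨16⟩.

Yes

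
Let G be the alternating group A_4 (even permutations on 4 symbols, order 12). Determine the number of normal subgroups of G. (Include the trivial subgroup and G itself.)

3

G has 10 subgroups. Checking conjugation-invariance by order — order 1: 1/1 normal; order 2: 0/3 normal; order 3: 0/4 normal; order 4: 1/1 normal; order 12: 1/1 normal.
Total normal subgroups: 3.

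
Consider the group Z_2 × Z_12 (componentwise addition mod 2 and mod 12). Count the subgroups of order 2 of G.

|G| = 24 and 2 | 24, so subgroups of order 2 are possible by Lagrange.
The subgroups of order 2 are: {(0,0), (0,6)}; {(0,0), (1,0)}; {(0,0), (1,6)}.
So G has 3 subgroups of order 2.

3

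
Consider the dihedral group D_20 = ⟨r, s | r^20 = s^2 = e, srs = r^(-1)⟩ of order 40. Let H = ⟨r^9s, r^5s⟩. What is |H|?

10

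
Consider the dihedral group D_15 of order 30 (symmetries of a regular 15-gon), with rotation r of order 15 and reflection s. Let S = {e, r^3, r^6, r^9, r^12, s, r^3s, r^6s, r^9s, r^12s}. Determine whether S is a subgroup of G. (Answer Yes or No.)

Yes

|S| = 10 divides |G| = 30, consistent with Lagrange.
S contains the identity, every element's inverse is in S, and S is closed under ·: it is a subgroup.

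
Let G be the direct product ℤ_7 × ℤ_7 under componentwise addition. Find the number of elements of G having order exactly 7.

48

An element (a,b) has order lcm(ord(a), ord(b)); count pairs with lcm equal to 7.
Enumerating gives 48 such elements.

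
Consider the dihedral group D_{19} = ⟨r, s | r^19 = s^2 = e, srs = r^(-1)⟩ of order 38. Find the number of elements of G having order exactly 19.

Enumerating element orders in G gives 18 elements of order 19.

18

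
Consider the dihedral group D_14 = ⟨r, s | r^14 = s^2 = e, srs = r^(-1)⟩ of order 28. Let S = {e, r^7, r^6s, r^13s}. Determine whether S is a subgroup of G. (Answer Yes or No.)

Yes

|S| = 4 divides |G| = 28, consistent with Lagrange.
S contains the identity, every element's inverse is in S, and S is closed under ·: it is a subgroup.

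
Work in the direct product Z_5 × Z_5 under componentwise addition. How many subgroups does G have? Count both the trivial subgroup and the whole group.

8

|G| = 25, so by Lagrange every subgroup order divides 25. Divisors: 1, 5, 25.
Subgroups by order — order 1: 1; order 5: 6; order 25: 1.
Total: 1 + 6 + 1 = 8.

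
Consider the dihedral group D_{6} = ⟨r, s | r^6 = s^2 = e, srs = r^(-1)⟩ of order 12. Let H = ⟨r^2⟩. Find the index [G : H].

|⟨r^2⟩| = 3 and |G| = 12.
By Lagrange, [G : H] = |G|/|H| = 12/3 = 4.

4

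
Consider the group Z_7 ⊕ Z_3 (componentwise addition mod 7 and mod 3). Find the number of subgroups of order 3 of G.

|G| = 21 and 3 | 21, so subgroups of order 3 are possible by Lagrange.
The subgroups of order 3 are: {(0,0), (0,1), (0,2)}.
So G has 1 subgroup of order 3.

1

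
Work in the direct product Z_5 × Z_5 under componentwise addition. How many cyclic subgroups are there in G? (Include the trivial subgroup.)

7

A cyclic subgroup of order d is generated by each of its φ(d) elements of order d, so the cyclic subgroups of order d number (#elements of order d)/φ(d).
Cyclic subgroups by order — order 1: 1; order 5: 6.
Total: 7.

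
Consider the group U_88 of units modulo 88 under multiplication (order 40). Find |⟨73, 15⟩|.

|⟨73⟩| = 10 and |⟨15⟩| = 10, so |H| is a multiple of lcm(10, 10) = 10 and divides |G| = 40.
Closing under the operation: H = {1, 7, 9, 15, 17, 23, 25, 31, 39, 41, 47, 49, 57, 63, 65, 71, 73, 79, 81, 87}, so |H| = 20.

20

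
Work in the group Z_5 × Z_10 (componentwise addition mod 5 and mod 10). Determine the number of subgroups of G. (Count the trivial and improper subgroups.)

16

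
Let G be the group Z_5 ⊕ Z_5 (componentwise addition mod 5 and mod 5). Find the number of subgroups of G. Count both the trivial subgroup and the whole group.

|G| = 25, so by Lagrange every subgroup order divides 25. Divisors: 1, 5, 25.
Subgroups by order — order 1: 1; order 5: 6; order 25: 1.
Total: 1 + 6 + 1 = 8.

8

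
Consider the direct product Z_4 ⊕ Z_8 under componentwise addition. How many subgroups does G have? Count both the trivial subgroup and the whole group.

22

|G| = 32, so by Lagrange every subgroup order divides 32. Divisors: 1, 2, 4, 8, 16, 32.
Subgroups by order — order 1: 1; order 2: 3; order 4: 7; order 8: 7; order 16: 3; order 32: 1.
Total: 1 + 3 + 7 + 7 + 3 + 1 = 22.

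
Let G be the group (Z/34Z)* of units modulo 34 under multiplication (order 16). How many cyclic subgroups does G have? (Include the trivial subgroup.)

Each element a generates a cyclic subgroup ⟨a⟩; distinct elements may generate the same one (a cyclic group of order d has φ(d) generators).
Cyclic subgroups by order — order 1: 1; order 2: 1; order 4: 1; order 8: 1; order 16: 1.
Total: 5.

5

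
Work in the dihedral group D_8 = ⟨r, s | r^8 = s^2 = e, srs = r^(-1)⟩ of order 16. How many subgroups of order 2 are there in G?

|G| = 16 and 2 | 16, so subgroups of order 2 are possible by Lagrange.
The subgroups of order 2 are: {e, r^2s}; {e, r^3s}; {e, r^4}; {e, r^4s}; … (9 in all).
So G has 9 subgroups of order 2.

9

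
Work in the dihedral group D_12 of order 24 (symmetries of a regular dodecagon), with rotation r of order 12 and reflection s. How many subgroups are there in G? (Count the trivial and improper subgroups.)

34

|G| = 24, so by Lagrange every subgroup order divides 24. Divisors: 1, 2, 3, 4, 6, 8, 12, 24.
Subgroups by order — order 1: 1; order 2: 13; order 3: 1; order 4: 7; order 6: 5; order 8: 3; order 12: 3; order 24: 1.
Total: 1 + 13 + 1 + 7 + 5 + 3 + 3 + 1 = 34.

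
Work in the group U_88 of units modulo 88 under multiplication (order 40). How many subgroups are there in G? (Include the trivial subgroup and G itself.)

32

|G| = 40, so by Lagrange every subgroup order divides 40. Divisors: 1, 2, 4, 5, 8, 10, 20, 40.
Subgroups by order — order 1: 1; order 2: 7; order 4: 7; order 5: 1; order 8: 1; order 10: 7; order 20: 7; order 40: 1.
Total: 1 + 7 + 7 + 1 + 1 + 7 + 7 + 1 = 32.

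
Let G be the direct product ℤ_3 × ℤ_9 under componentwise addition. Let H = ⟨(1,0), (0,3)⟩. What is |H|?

|⟨(1,0)⟩| = 3 and |⟨(0,3)⟩| = 3, so |H| is a multiple of lcm(3, 3) = 3 and divides |G| = 27.
Closing under the operation: H = {(0,0), (0,3), (0,6), (1,0), (1,3), (1,6), (2,0), (2,3), (2,6)}, so |H| = 9.

9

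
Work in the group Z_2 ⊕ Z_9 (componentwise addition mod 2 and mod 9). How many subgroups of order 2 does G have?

|G| = 18 and 2 | 18, so subgroups of order 2 are possible by Lagrange.
The subgroups of order 2 are: {(0,0), (1,0)}.
So G has 1 subgroup of order 2.

1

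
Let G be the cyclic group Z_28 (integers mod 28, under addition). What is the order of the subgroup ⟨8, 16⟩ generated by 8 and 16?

|⟨8⟩| = 7 and |⟨16⟩| = 7, so |H| is a multiple of lcm(7, 7) = 7 and divides |G| = 28.
Closing under the operation: H = {0, 4, 8, 12, 16, 20, 24}, so |H| = 7.

7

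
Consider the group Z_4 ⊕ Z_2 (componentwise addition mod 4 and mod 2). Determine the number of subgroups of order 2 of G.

3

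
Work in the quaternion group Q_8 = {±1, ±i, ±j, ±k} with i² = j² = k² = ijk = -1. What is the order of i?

Computing powers of i: the smallest k with (i)^k = e is k = 4.

4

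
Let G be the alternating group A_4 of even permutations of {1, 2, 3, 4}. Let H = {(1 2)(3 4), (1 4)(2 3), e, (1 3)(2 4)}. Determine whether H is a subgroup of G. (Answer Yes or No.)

Yes

|H| = 4 divides |G| = 12, consistent with Lagrange.
H contains the identity, every element's inverse is in H, and H is closed under ∘: it is a subgroup.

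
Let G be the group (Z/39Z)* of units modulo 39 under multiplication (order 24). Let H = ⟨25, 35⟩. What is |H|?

|⟨25⟩| = 2 and |⟨35⟩| = 6, so |H| is a multiple of lcm(2, 6) = 6 and divides |G| = 24.
Closing under the operation: H = {1, 4, 10, 14, 16, 17, 22, 23, 25, 29, 35, 38}, so |H| = 12.

12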